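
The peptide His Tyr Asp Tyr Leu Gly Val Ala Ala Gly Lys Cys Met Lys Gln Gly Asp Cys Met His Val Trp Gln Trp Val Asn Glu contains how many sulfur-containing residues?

The sulfur-bearing residues are cysteine (–SH) and methionine (–S–CH₃).
Matching residues: Cys12, Met13, Cys18, Met19.

4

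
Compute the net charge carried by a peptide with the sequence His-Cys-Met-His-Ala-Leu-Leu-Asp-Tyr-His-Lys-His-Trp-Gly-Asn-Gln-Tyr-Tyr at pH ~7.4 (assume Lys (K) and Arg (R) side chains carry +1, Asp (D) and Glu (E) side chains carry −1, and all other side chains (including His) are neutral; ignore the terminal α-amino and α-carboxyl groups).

0

Positive (K, R): Lys11 → +1.
Negative (D, E): Asp8 → −1.
Net charge = (+1) + (−1) = 0.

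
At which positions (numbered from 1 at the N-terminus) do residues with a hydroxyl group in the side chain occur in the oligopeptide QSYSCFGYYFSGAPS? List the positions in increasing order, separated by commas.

The –OH-bearing residues are Ser, Thr (aliphatic alcohols), and Tyr (phenol).
Matching residues: S2, Y3, S4, Y8, Y9, S11, S15.

2, 3, 4, 8, 9, 11, 15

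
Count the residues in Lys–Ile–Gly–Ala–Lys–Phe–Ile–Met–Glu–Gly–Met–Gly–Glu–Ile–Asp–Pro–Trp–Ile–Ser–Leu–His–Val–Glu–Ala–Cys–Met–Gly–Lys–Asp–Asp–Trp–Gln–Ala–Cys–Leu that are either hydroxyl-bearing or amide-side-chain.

Hydroxyl-bearing: S, T, Y. Amide-side-chain: N, Q.
Hydroxyl-bearing residues here: Ser19 (1).
Amide-side-chain residues here: Gln32 (1).
The two groups share no amino acid, so total = 1 + 1 = 2.

2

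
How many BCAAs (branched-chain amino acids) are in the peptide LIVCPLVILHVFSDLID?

10

The BCAAs are Val, Leu, and Ile — aliphatic side chains with a branch point.
Matching residues: L1, I2, V3, L6, V7, I8, L9, V11, L15, I16.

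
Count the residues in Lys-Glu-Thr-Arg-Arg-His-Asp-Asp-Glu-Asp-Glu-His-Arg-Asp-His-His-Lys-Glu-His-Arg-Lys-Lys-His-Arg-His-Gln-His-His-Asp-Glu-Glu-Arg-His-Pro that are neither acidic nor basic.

Acidic: D, E. Basic: K, R, H. All other residues are neither.
Matching residues: Thr3, Gln26, Pro34.

3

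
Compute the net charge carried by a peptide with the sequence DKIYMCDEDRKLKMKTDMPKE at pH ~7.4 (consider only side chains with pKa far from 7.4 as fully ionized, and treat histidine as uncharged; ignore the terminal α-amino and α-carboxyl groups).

The side chains ionized at physiological pH are Lys/Arg (+1) and Asp/Glu (−1); with His treated as neutral, nothing else contributes.
Positive (K, R): K2, R10, K11, K13, K15, K20 → +6.
Negative (D, E): D1, D7, E8, D9, D17, E21 → −6.
Net charge = (+6) + (−6) = 0.

0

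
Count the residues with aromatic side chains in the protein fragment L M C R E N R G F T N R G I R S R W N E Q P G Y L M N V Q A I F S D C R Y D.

The aromatic amino acids are Phe (F, benzyl), Trp (W, indole), and Tyr (Y, phenol).
Matching residues: F9, W18, Y24, F32, Y37.

5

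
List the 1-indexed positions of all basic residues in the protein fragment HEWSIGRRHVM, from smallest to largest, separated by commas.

1, 7, 8, 9

K, R, and H are the three residues with basic side chains (ε-amine, guanidinium, and imidazole respectively).
Matching residues: H1, R7, R8, H9.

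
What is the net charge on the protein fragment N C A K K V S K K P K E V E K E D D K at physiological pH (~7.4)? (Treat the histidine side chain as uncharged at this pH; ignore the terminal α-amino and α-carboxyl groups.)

+2

Near pH 7.4, K and R contribute +1 each, D and E contribute −1 each, and every other side chain (His included, as stated) is uncharged.
Positive (K, R): K4, K5, K8, K9, K11, K15, K19 → +7.
Negative (D, E): E12, E14, E16, D17, D18 → −5.
Net charge = (+7) + (−5) = +2.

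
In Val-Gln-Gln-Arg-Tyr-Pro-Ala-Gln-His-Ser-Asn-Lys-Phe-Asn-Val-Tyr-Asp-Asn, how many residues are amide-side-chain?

Only N (asparagine) and Q (glutamine) carry a side-chain carboxamide.
Matching residues: Gln2, Gln3, Gln8, Asn11, Asn14, Asn18.

6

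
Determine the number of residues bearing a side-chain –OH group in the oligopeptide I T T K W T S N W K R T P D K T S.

7

The –OH-bearing residues are Ser, Thr (aliphatic alcohols), and Tyr (phenol).
Matching residues: T2, T3, T6, S7, T12, T16, S17.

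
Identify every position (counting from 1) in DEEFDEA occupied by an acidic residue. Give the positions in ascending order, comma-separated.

Matching residues: D1, E2, E3, D5, E6.

1, 2, 3, 5, 6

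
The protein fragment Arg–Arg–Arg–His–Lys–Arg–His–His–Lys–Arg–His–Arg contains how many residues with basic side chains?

Lysine (K), arginine (R), and histidine (H) have basic, nitrogen-containing side chains.
Matching residues: Arg1, Arg2, Arg3, His4, Lys5, Arg6, His7, His8, Lys9, Arg10, His11, Arg12.

12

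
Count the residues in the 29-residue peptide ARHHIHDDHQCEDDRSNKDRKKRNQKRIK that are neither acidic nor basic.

Acidic: D, E. Basic: K, R, H. All other residues are neither.
Matching residues: A1, I5, Q10, C11, S16, N17, N24, Q25, I28.

9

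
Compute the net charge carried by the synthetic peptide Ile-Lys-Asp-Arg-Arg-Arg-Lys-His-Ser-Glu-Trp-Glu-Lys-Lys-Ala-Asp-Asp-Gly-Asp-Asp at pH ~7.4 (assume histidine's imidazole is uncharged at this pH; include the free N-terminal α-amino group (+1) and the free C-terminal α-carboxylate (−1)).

The side chains ionized at physiological pH are Lys/Arg (+1) and Asp/Glu (−1); with His treated as neutral, nothing else contributes.
Positive (K, R): Lys2, Arg4, Arg5, Arg6, Lys7, Lys13, Lys14 → +7.
Negative (D, E): Asp3, Glu10, Glu12, Asp16, Asp17, Asp19, Asp20 → −7.
The N-terminus (+1) and C-terminus (−1) cancel.
Net charge = (+7) + (−7) = 0.

0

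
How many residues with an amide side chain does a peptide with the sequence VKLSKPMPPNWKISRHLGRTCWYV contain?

1

The amide-side-chain residues are Asn (N) and Gln (Q).
Matching residues: N10.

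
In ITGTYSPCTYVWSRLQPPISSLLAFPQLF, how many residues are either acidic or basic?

1

Acidic: D, E. Basic: H, K, R.
Acidic residues here: none (0).
Basic residues here: R14 (1).
The two groups share no amino acid, so total = 0 + 1 = 1.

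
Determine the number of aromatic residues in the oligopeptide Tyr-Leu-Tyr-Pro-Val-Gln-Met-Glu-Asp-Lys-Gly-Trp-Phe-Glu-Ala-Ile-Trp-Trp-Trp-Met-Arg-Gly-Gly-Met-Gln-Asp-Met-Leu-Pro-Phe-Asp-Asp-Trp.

9

F, W, and Y each carry an aromatic ring on the side chain.
Matching residues: Tyr1, Tyr3, Trp12, Phe13, Trp17, Trp18, Trp19, Phe30, Trp33.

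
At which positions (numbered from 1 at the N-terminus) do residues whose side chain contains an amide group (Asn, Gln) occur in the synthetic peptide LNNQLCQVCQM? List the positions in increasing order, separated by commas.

2, 3, 4, 7, 10

Matching residues: N2, N3, Q4, Q7, Q10.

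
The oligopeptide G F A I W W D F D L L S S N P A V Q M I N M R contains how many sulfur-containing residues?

The sulfur-bearing residues are cysteine (–SH) and methionine (–S–CH₃).
Matching residues: M19, M22.

2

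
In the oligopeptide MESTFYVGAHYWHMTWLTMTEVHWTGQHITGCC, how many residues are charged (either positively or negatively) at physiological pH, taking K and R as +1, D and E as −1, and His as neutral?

2

Charged side chains at pH ~7.4: K, R (positive); D, E (negative).
Matching residues: E2, E21.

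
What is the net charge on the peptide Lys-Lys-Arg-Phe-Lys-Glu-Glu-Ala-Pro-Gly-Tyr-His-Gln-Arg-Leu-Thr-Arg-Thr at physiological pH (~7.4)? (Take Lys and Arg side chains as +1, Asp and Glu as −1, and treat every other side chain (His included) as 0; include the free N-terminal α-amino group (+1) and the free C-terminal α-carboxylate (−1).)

Positive (K, R): Lys1, Lys2, Arg3, Lys5, Arg14, Arg17 → +6.
Negative (D, E): Glu6, Glu7 → −2.
The N-terminus (+1) and C-terminus (−1) cancel.
Net charge = (+6) + (−2) = +4.

+4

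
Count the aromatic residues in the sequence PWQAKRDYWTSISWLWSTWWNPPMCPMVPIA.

7

Phenylalanine (F), tryptophan (W), and tyrosine (Y) have aromatic ring side chains.
Matching residues: W2, Y8, W9, W14, W16, W19, W20.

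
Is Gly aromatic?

No

Phenylalanine (F), tryptophan (W), and tyrosine (Y) have aromatic ring side chains.
Glycine is not in this group.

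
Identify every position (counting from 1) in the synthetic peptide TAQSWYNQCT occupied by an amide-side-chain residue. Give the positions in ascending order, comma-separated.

Only N (asparagine) and Q (glutamine) carry a side-chain carboxamide.
Matching residues: Q3, N7, Q8.

3, 7, 8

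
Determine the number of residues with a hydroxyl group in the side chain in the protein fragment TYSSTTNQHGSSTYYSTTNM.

The –OH-bearing residues are Ser, Thr (aliphatic alcohols), and Tyr (phenol).
Matching residues: T1, Y2, S3, S4, T5, T6, S11, S12, T13, Y14, Y15, S16, T17, T18.

14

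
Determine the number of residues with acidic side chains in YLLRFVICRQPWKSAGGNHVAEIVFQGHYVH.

Only D (aspartate) and E (glutamate) carry a side-chain carboxylic acid.
Matching residues: E22.

1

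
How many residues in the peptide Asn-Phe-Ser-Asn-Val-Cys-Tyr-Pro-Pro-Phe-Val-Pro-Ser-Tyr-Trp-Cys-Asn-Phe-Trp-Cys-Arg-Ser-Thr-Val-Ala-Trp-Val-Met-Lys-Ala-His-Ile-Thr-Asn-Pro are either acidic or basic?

Acidic: D, E. Basic: H, K, R.
Acidic residues here: none (0).
Basic residues here: Arg21, Lys29, His31 (3).
The two groups share no amino acid, so total = 0 + 3 = 3.

3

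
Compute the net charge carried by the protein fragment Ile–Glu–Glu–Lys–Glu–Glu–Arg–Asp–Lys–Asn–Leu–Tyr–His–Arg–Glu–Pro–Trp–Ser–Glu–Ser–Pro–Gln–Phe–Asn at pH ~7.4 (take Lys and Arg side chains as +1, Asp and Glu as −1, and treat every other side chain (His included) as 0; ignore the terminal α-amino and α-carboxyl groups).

Positive (K, R): Lys4, Arg7, Lys9, Arg14 → +4.
Negative (D, E): Glu2, Glu3, Glu5, Glu6, Asp8, Glu15, Glu19 → −7.
Net charge = (+4) + (−7) = −3.

-3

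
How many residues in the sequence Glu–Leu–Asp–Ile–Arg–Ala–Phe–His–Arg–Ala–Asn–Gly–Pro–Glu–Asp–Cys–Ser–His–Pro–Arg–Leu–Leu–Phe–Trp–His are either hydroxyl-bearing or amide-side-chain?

2

Hydroxyl-bearing: S, T, Y. Amide-side-chain: N, Q.
Hydroxyl-bearing residues here: Ser17 (1).
Amide-side-chain residues here: Asn11 (1).
The two groups share no amino acid, so total = 1 + 1 = 2.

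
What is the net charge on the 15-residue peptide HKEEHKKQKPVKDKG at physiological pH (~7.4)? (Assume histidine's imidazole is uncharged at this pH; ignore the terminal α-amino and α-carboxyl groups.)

At pH ~7.4 the Lys and Arg side chains are protonated (+1), the Asp and Glu side chains are deprotonated (−1), and with His taken as neutral all other side chains carry no charge.
Positive (K, R): K2, K6, K7, K9, K12, K14 → +6.
Negative (D, E): E3, E4, D13 → −3.
Net charge = (+6) + (−3) = +3.

+3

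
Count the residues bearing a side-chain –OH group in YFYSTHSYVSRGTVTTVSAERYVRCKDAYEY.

S, T, and Y are the three residues with a side-chain hydroxyl.
Matching residues: Y1, Y3, S4, T5, S7, Y8, S10, T13, T15, T16, S18, Y22, Y29, Y31.

14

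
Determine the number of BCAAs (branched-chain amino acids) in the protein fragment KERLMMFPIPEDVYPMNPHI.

4

V, L, and I make up the branched-chain aliphatic group.
Matching residues: L4, I9, V13, I20.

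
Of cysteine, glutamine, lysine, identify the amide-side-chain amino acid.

Asparagine (N) and glutamine (Q) have uncharged amide side chains.
Of the listed options, only glutamine belongs to this group.

glutamine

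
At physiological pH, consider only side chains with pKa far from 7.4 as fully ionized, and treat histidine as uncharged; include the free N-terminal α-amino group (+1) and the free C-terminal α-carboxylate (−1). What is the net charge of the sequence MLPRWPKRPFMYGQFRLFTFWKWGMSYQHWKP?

+6

At pH ~7.4 the Lys and Arg side chains are protonated (+1), the Asp and Glu side chains are deprotonated (−1), and with His taken as neutral all other side chains carry no charge.
Positive (K, R): R4, K7, R8, R16, K22, K31 → +6.
Negative (D, E): none → −0.
The N-terminus (+1) and C-terminus (−1) cancel.
Net charge = (+6) + (−0) = +6.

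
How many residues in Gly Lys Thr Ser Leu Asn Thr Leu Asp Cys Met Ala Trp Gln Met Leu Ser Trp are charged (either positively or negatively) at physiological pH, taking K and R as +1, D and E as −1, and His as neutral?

2

Charged side chains at pH ~7.4: K, R (positive); D, E (negative).
Matching residues: Lys2, Asp9.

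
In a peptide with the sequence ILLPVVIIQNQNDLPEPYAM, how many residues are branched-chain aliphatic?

8

V, L, and I make up the branched-chain aliphatic group.
Matching residues: I1, L2, L3, V5, V6, I7, I8, L14.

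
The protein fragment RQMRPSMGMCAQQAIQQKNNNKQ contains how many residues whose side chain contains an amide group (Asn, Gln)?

Matching residues: Q2, Q12, Q13, Q16, Q17, N19, N20, N21, Q23.

9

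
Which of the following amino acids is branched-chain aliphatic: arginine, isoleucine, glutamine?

isoleucine

The BCAAs are Val, Leu, and Ile — aliphatic side chains with a branch point.
Of the listed options, only isoleucine belongs to this group.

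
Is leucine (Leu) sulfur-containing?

The sulfur-bearing residues are cysteine (–SH) and methionine (–S–CH₃).
Leucine is not in this group.

No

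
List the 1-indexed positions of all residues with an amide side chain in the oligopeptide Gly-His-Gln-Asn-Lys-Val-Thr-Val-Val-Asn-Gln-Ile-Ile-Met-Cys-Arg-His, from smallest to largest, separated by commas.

Only N (asparagine) and Q (glutamine) carry a side-chain carboxamide.
Matching residues: Gln3, Asn4, Asn10, Gln11.

3, 4, 10, 11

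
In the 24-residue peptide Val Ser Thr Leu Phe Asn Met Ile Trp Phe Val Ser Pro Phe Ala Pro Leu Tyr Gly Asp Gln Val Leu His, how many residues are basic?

1

Lysine (K), arginine (R), and histidine (H) have basic, nitrogen-containing side chains.
Matching residues: His24.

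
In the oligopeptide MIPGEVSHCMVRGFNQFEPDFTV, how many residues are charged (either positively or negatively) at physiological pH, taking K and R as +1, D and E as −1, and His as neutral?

4

Charged side chains at pH ~7.4: K, R (positive); D, E (negative).
Matching residues: E5, R12, E18, D20.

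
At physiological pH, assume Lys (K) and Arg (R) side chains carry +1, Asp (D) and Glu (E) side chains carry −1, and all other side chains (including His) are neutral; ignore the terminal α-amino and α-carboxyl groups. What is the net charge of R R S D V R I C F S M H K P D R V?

+3

Positive (K, R): R1, R2, R6, K13, R16 → +5.
Negative (D, E): D4, D15 → −2.
Net charge = (+5) + (−2) = +3.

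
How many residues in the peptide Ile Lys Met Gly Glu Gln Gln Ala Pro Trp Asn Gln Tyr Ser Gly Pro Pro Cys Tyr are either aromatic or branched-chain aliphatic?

4

Aromatic: F, W, Y. Branched-chain aliphatic: I, L, V.
Aromatic residues here: Trp10, Tyr13, Tyr19 (3).
Branched-chain aliphatic residues here: Ile1 (1).
The two groups share no amino acid, so total = 3 + 1 = 4.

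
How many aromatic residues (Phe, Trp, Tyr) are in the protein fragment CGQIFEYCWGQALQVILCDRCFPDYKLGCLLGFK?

6

Matching residues: F5, Y7, W9, F22, Y25, F33.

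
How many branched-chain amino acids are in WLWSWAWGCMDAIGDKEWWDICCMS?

V, L, and I make up the branched-chain aliphatic group.
Matching residues: L2, I13, I21.

3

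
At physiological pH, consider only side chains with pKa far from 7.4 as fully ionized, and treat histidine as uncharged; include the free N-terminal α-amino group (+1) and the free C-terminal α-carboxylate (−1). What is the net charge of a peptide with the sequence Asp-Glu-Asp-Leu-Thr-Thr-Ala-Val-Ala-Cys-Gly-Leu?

-3

Near pH 7.4, K and R contribute +1 each, D and E contribute −1 each, and every other side chain (His included, as stated) is uncharged.
Positive (K, R): none → +0.
Negative (D, E): Asp1, Glu2, Asp3 → −3.
The N-terminus (+1) and C-terminus (−1) cancel.
Net charge = (+0) + (−3) = −3.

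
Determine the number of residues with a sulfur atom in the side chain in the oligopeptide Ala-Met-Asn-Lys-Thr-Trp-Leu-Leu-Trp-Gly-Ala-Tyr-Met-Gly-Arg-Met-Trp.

The sulfur-bearing residues are cysteine (–SH) and methionine (–S–CH₃).
Matching residues: Met2, Met13, Met16.

3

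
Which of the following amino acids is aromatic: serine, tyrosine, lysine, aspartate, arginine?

tyrosine

The aromatic amino acids are Phe (F, benzyl), Trp (W, indole), and Tyr (Y, phenol).
Of the listed options, only tyrosine belongs to this group.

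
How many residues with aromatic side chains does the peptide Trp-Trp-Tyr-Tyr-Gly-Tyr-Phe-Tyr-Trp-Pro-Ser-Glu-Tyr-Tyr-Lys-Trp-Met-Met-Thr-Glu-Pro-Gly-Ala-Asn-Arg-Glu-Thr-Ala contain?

F, W, and Y each carry an aromatic ring on the side chain.
Matching residues: Trp1, Trp2, Tyr3, Tyr4, Tyr6, Phe7, Tyr8, Trp9, Tyr13, Tyr14, Trp16.

11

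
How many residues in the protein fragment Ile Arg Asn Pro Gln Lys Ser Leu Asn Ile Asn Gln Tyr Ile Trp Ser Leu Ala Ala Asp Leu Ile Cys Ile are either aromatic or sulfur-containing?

3

Aromatic: F, W, Y. Sulfur-containing: C, M.
Aromatic residues here: Tyr13, Trp15 (2).
Sulfur-containing residues here: Cys23 (1).
The two groups share no amino acid, so total = 2 + 1 = 3.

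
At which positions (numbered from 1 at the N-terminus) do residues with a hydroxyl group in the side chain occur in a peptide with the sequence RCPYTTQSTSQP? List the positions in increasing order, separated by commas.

4, 5, 6, 8, 9, 10

S, T, and Y are the three residues with a side-chain hydroxyl.
Matching residues: Y4, T5, T6, S8, T9, S10.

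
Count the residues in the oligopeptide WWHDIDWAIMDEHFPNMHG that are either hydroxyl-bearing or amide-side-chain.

Hydroxyl-bearing: S, T, Y. Amide-side-chain: N, Q.
Hydroxyl-bearing residues here: none (0).
Amide-side-chain residues here: N16 (1).
The two groups share no amino acid, so total = 0 + 1 = 1.

1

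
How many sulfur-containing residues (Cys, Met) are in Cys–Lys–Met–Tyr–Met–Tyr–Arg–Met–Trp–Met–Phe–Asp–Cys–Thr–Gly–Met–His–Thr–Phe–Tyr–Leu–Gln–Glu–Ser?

Matching residues: Cys1, Met3, Met5, Met8, Met10, Cys13, Met16.

7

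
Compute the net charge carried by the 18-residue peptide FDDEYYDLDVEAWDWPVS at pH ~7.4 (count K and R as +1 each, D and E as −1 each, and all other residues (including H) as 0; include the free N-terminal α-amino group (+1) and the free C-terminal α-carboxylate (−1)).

Positive (K, R): none → +0.
Negative (D, E): D2, D3, E4, D7, D9, E11, D14 → −7.
The N-terminus (+1) and C-terminus (−1) cancel.
Net charge = (+0) + (−7) = −7.

-7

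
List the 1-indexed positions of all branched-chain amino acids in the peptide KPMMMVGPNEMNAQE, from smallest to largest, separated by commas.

Valine (V), leucine (L), and isoleucine (I) are the branched-chain amino acids.
Matching residues: V6.

6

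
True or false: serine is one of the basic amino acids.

Lysine (K), arginine (R), and histidine (H) have basic, nitrogen-containing side chains.
Serine is not in this group.

False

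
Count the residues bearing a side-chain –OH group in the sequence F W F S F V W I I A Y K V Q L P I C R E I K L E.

Serine (S), threonine (T), and tyrosine (Y) each carry a hydroxyl group on the side chain.
Matching residues: S4, Y11.

2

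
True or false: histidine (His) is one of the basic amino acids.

True

Lysine (K), arginine (R), and histidine (H) have basic, nitrogen-containing side chains.
Histidine is in this group.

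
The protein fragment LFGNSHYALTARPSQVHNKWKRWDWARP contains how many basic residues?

Lysine (K), arginine (R), and histidine (H) have basic, nitrogen-containing side chains.
Matching residues: H6, R12, H17, K19, K21, R22, R27.

7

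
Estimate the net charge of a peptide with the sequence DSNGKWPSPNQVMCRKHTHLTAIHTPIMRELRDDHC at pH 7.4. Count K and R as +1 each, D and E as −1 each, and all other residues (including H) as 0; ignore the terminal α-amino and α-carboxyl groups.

+1

Positive (K, R): K5, R15, K16, R29, R32 → +5.
Negative (D, E): D1, E30, D33, D34 → −4.
Net charge = (+5) + (−4) = +1.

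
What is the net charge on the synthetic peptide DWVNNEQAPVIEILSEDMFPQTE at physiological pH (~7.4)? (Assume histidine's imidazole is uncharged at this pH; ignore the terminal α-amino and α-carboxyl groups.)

The side chains ionized at physiological pH are Lys/Arg (+1) and Asp/Glu (−1); with His treated as neutral, nothing else contributes.
Positive (K, R): none → +0.
Negative (D, E): D1, E6, E12, E16, D17, E23 → −6.
Net charge = (+0) + (−6) = −6.

-6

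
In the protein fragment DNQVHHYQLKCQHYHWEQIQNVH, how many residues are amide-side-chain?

7

The amide-side-chain residues are Asn (N) and Gln (Q).
Matching residues: N2, Q3, Q8, Q12, Q18, Q20, N21.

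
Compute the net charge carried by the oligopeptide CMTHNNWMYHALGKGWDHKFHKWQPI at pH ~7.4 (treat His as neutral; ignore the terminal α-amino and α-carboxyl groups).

At pH ~7.4 the Lys and Arg side chains are protonated (+1), the Asp and Glu side chains are deprotonated (−1), and with His taken as neutral all other side chains carry no charge.
Positive (K, R): K14, K19, K22 → +3.
Negative (D, E): D17 → −1.
Net charge = (+3) + (−1) = +2.

+2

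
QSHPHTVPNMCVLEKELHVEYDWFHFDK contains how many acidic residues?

The acidic residues are Asp (D) and Glu (E), whose side chains end in a carboxylate group.
Matching residues: E14, E16, E20, D22, D27.

5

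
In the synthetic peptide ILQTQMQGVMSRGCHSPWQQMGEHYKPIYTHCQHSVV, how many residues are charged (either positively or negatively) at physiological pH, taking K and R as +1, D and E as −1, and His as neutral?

3

Charged side chains at pH ~7.4: K, R (positive); D, E (negative).
Matching residues: R12, E23, K26.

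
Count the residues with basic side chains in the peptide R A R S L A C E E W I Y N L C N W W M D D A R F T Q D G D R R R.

6

The basic amino acids are Lys (K), Arg (R), and His (H).
Matching residues: R1, R3, R23, R30, R31, R32.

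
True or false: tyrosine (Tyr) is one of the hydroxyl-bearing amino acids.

Serine (S), threonine (T), and tyrosine (Y) each carry a hydroxyl group on the side chain.
Tyrosine is in this group.

True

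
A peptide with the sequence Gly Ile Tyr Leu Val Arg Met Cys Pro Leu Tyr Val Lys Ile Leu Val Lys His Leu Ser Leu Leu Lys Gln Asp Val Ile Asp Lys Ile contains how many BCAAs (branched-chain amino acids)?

The BCAAs are Val, Leu, and Ile — aliphatic side chains with a branch point.
Matching residues: Ile2, Leu4, Val5, Leu10, Val12, Ile14, Leu15, Val16, Leu19, Leu21, Leu22, Val26, Ile27, Ile30.

14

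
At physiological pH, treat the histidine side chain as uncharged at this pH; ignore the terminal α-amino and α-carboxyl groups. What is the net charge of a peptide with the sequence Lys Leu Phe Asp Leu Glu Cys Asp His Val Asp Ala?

The side chains ionized at physiological pH are Lys/Arg (+1) and Asp/Glu (−1); with His treated as neutral, nothing else contributes.
Positive (K, R): Lys1 → +1.
Negative (D, E): Asp4, Glu6, Asp8, Asp11 → −4.
Net charge = (+1) + (−4) = −3.

-3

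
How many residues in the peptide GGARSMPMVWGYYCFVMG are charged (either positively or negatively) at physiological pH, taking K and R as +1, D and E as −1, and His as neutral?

Charged side chains at pH ~7.4: K, R (positive); D, E (negative).
Matching residues: R4.

1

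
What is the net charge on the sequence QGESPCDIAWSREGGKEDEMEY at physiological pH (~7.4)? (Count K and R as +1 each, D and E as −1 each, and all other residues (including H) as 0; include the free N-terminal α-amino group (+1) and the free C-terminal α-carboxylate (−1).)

Positive (K, R): R12, K16 → +2.
Negative (D, E): E3, D7, E13, E17, D18, E19, E21 → −7.
The N-terminus (+1) and C-terminus (−1) cancel.
Net charge = (+2) + (−7) = −5.

-5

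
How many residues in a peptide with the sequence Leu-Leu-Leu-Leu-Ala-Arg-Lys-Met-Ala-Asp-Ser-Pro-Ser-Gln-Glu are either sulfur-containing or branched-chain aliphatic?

Sulfur-containing: C, M. Branched-chain aliphatic: I, L, V.
Sulfur-containing residues here: Met8 (1).
Branched-chain aliphatic residues here: Leu1, Leu2, Leu3, Leu4 (4).
The two groups share no amino acid, so total = 1 + 4 = 5.

5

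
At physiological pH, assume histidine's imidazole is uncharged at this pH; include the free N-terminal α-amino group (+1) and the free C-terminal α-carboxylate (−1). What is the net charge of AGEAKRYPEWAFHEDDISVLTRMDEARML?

The side chains ionized at physiological pH are Lys/Arg (+1) and Asp/Glu (−1); with His treated as neutral, nothing else contributes.
Positive (K, R): K5, R6, R22, R27 → +4.
Negative (D, E): E3, E9, E14, D15, D16, D24, E25 → −7.
The N-terminus (+1) and C-terminus (−1) cancel.
Net charge = (+4) + (−7) = −3.

-3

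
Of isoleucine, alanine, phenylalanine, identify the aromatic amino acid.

phenylalanine

The aromatic amino acids are Phe (F, benzyl), Trp (W, indole), and Tyr (Y, phenol).
Of the listed options, only phenylalanine belongs to this group.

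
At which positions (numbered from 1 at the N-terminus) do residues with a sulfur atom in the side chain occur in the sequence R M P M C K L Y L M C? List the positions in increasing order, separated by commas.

2, 4, 5, 10, 11

The sulfur-bearing residues are cysteine (–SH) and methionine (–S–CH₃).
Matching residues: M2, M4, C5, M10, C11.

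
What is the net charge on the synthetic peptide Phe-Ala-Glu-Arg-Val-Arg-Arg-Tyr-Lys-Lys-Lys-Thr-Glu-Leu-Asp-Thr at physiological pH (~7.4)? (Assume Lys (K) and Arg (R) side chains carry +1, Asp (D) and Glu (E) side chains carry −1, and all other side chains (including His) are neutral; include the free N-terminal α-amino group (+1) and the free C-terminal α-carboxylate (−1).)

+3

Positive (K, R): Arg4, Arg6, Arg7, Lys9, Lys10, Lys11 → +6.
Negative (D, E): Glu3, Glu13, Asp15 → −3.
The N-terminus (+1) and C-terminus (−1) cancel.
Net charge = (+6) + (−3) = +3.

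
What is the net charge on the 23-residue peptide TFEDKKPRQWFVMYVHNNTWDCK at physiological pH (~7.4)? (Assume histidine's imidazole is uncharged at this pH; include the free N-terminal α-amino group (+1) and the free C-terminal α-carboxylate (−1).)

+1

The side chains ionized at physiological pH are Lys/Arg (+1) and Asp/Glu (−1); with His treated as neutral, nothing else contributes.
Positive (K, R): K5, K6, R8, K23 → +4.
Negative (D, E): E3, D4, D21 → −3.
The N-terminus (+1) and C-terminus (−1) cancel.
Net charge = (+4) + (−3) = +1.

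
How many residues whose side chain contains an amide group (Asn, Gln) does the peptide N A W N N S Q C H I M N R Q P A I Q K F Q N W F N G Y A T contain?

10

Matching residues: N1, N4, N5, Q7, N12, Q14, Q18, Q21, N22, N25.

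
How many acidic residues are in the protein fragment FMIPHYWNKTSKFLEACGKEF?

2

Only D (aspartate) and E (glutamate) carry a side-chain carboxylic acid.
Matching residues: E15, E20.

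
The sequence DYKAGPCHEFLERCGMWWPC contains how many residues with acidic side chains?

3

The acidic residues are Asp (D) and Glu (E), whose side chains end in a carboxylate group.
Matching residues: D1, E9, E12.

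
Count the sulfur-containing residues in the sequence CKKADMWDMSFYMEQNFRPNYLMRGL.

Cysteine (C, thiol) and methionine (M, thioether) are the two sulfur-containing amino acids.
Matching residues: C1, M6, M9, M13, M23.

5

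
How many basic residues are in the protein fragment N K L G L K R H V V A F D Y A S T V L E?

K, R, and H are the three residues with basic side chains (ε-amine, guanidinium, and imidazole respectively).
Matching residues: K2, K6, R7, H8.

4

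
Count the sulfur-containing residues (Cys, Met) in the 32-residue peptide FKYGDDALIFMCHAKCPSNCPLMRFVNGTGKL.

5

Matching residues: M11, C12, C16, C20, M23.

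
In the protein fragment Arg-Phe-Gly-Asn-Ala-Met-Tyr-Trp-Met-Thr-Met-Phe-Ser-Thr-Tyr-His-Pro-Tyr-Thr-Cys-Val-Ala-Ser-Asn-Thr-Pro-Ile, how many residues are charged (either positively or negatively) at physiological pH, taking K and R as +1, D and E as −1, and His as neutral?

1

Charged side chains at pH ~7.4: K, R (positive); D, E (negative).
Matching residues: Arg1.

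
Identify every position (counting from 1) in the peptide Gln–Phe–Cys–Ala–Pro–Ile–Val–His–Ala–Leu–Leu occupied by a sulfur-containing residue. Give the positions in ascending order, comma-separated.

Only Cys (C) and Met (M) have a sulfur atom in the side chain.
Matching residues: Cys3.

3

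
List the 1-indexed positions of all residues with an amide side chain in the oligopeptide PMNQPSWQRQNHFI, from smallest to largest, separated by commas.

3, 4, 8, 10, 11

Asparagine (N) and glutamine (Q) have uncharged amide side chains.
Matching residues: N3, Q4, Q8, Q10, N11.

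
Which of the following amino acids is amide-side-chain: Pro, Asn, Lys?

Asn

Asparagine (N) and glutamine (Q) have uncharged amide side chains.
Of the listed options, only Asn belongs to this group.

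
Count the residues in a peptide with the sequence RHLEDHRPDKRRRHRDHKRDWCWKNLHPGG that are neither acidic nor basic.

Acidic: D, E. Basic: K, R, H. All other residues are neither.
Matching residues: L3, P8, W21, C22, W23, N25, L26, P28, G29, G30.

10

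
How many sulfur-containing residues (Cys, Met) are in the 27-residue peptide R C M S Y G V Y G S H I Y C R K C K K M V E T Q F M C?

7

Matching residues: C2, M3, C14, C17, M20, M26, C27.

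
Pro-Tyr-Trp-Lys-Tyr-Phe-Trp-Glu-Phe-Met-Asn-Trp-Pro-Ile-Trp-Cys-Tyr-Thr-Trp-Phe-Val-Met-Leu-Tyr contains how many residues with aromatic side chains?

12

The aromatic amino acids are Phe (F, benzyl), Trp (W, indole), and Tyr (Y, phenol).
Matching residues: Tyr2, Trp3, Tyr5, Phe6, Trp7, Phe9, Trp12, Trp15, Tyr17, Trp19, Phe20, Tyr24.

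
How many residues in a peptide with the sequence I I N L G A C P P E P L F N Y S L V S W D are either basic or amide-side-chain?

2

Basic: H, K, R. Amide-side-chain: N, Q.
Basic residues here: none (0).
Amide-side-chain residues here: N3, N14 (2).
The two groups share no amino acid, so total = 0 + 2 = 2.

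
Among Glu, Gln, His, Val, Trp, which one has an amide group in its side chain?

Asparagine (N) and glutamine (Q) have uncharged amide side chains.
Of the listed options, only Gln belongs to this group.

Gln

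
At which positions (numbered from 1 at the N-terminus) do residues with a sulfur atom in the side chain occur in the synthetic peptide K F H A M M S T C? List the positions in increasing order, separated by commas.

5, 6, 9

The sulfur-bearing residues are cysteine (–SH) and methionine (–S–CH₃).
Matching residues: M5, M6, C9.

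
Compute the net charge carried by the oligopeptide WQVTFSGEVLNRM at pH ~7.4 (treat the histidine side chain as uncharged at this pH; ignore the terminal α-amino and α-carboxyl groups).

At pH ~7.4 the Lys and Arg side chains are protonated (+1), the Asp and Glu side chains are deprotonated (−1), and with His taken as neutral all other side chains carry no charge.
Positive (K, R): R12 → +1.
Negative (D, E): E8 → −1.
Net charge = (+1) + (−1) = 0.

0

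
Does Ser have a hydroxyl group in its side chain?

The –OH-bearing residues are Ser, Thr (aliphatic alcohols), and Tyr (phenol).
Serine is in this group.

Yes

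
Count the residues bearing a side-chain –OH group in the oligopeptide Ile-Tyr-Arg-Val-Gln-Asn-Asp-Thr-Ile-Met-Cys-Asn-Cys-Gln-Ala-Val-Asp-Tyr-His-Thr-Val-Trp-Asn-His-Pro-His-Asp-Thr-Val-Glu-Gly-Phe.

5

Serine (S), threonine (T), and tyrosine (Y) each carry a hydroxyl group on the side chain.
Matching residues: Tyr2, Thr8, Tyr18, Thr20, Thr28.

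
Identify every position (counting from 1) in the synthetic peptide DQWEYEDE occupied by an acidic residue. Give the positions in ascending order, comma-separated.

1, 4, 6, 7, 8

The acidic residues are Asp (D) and Glu (E), whose side chains end in a carboxylate group.
Matching residues: D1, E4, E6, D7, E8.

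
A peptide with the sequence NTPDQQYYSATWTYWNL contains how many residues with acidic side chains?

1

Aspartate (D) and glutamate (E) have carboxylic-acid side chains and are the acidic amino acids.
Matching residues: D4.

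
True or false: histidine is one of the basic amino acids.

True

K, R, and H are the three residues with basic side chains (ε-amine, guanidinium, and imidazole respectively).
Histidine is in this group.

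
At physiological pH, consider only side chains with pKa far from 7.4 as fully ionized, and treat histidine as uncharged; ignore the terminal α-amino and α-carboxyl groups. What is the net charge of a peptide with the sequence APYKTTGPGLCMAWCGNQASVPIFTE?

0

Near pH 7.4, K and R contribute +1 each, D and E contribute −1 each, and every other side chain (His included, as stated) is uncharged.
Positive (K, R): K4 → +1.
Negative (D, E): E26 → −1.
Net charge = (+1) + (−1) = 0.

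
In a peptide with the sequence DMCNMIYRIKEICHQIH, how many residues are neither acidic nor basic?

11

Acidic: D, E. Basic: K, R, H. All other residues are neither.
Matching residues: M2, C3, N4, M5, I6, Y7, I9, I12, C13, Q15, I16.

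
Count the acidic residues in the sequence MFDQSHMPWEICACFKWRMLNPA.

2

Aspartate (D) and glutamate (E) have carboxylic-acid side chains and are the acidic amino acids.
Matching residues: D3, E10.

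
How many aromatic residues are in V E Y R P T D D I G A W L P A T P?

2

F, W, and Y each carry an aromatic ring on the side chain.
Matching residues: Y3, W12.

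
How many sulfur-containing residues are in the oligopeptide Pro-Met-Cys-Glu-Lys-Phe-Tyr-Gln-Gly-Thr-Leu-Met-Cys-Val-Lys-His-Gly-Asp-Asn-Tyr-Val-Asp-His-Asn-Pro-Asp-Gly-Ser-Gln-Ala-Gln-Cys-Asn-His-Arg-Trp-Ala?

5

The sulfur-bearing residues are cysteine (–SH) and methionine (–S–CH₃).
Matching residues: Met2, Cys3, Met12, Cys13, Cys32.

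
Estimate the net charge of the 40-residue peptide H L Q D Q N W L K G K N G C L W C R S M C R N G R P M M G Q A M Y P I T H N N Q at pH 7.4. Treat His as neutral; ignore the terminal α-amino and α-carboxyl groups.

At pH ~7.4 the Lys and Arg side chains are protonated (+1), the Asp and Glu side chains are deprotonated (−1), and with His taken as neutral all other side chains carry no charge.
Positive (K, R): K9, K11, R18, R22, R25 → +5.
Negative (D, E): D4 → −1.
Net charge = (+5) + (−1) = +4.

+4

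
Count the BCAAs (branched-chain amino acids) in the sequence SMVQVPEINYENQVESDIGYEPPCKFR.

5

Valine (V), leucine (L), and isoleucine (I) are the branched-chain amino acids.
Matching residues: V3, V5, I8, V14, I18.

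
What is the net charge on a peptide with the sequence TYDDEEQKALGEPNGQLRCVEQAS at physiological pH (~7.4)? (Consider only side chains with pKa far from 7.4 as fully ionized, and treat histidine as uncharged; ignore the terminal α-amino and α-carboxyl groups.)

The side chains ionized at physiological pH are Lys/Arg (+1) and Asp/Glu (−1); with His treated as neutral, nothing else contributes.
Positive (K, R): K8, R18 → +2.
Negative (D, E): D3, D4, E5, E6, E12, E21 → −6.
Net charge = (+2) + (−6) = −4.

-4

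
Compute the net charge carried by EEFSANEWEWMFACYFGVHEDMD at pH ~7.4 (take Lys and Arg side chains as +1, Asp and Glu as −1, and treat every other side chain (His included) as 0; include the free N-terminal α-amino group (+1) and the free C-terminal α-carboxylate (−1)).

Positive (K, R): none → +0.
Negative (D, E): E1, E2, E7, E9, E20, D21, D23 → −7.
The N-terminus (+1) and C-terminus (−1) cancel.
Net charge = (+0) + (−7) = −7.

-7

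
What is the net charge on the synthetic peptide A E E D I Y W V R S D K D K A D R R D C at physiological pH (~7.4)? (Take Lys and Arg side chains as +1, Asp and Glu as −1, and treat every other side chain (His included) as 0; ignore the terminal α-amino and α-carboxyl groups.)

-2

Positive (K, R): R9, K12, K14, R17, R18 → +5.
Negative (D, E): E2, E3, D4, D11, D13, D16, D19 → −7.
Net charge = (+5) + (−7) = −2.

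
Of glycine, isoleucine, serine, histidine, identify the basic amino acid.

histidine

The basic amino acids are Lys (K), Arg (R), and His (H).
Of the listed options, only histidine belongs to this group.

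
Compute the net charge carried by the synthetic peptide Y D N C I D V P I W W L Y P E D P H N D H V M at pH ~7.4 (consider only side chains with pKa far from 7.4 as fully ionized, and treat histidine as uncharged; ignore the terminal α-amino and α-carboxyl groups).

-5

At pH ~7.4 the Lys and Arg side chains are protonated (+1), the Asp and Glu side chains are deprotonated (−1), and with His taken as neutral all other side chains carry no charge.
Positive (K, R): none → +0.
Negative (D, E): D2, D6, E15, D16, D20 → −5.
Net charge = (+0) + (−5) = −5.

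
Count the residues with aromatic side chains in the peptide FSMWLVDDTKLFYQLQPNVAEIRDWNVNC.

5

The aromatic amino acids are Phe (F, benzyl), Trp (W, indole), and Tyr (Y, phenol).
Matching residues: F1, W4, F12, Y13, W25.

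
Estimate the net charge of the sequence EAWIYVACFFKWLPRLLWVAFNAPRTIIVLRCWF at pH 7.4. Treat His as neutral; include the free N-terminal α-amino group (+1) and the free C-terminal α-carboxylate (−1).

+3

At pH ~7.4 the Lys and Arg side chains are protonated (+1), the Asp and Glu side chains are deprotonated (−1), and with His taken as neutral all other side chains carry no charge.
Positive (K, R): K11, R15, R25, R31 → +4.
Negative (D, E): E1 → −1.
The N-terminus (+1) and C-terminus (−1) cancel.
Net charge = (+4) + (−1) = +3.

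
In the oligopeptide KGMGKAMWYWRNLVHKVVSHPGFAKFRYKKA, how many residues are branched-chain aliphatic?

4

The BCAAs are Val, Leu, and Ile — aliphatic side chains with a branch point.
Matching residues: L13, V14, V17, V18.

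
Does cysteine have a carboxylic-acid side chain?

No

The acidic residues are Asp (D) and Glu (E), whose side chains end in a carboxylate group.
Cysteine is not in this group.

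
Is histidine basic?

Lysine (K), arginine (R), and histidine (H) have basic, nitrogen-containing side chains.
Histidine is in this group.

Yes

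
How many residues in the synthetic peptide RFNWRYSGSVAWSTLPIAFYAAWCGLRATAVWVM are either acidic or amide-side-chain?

1

Acidic: D, E. Amide-side-chain: N, Q.
Acidic residues here: none (0).
Amide-side-chain residues here: N3 (1).
The two groups share no amino acid, so total = 0 + 1 = 1.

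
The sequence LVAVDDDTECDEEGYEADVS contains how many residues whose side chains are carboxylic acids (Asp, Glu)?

9

Matching residues: D5, D6, D7, E9, D11, E12, E13, E16, D18.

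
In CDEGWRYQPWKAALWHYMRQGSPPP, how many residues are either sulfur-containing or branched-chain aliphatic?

Sulfur-containing: C, M. Branched-chain aliphatic: I, L, V.
Sulfur-containing residues here: C1, M18 (2).
Branched-chain aliphatic residues here: L14 (1).
The two groups share no amino acid, so total = 2 + 1 = 3.

3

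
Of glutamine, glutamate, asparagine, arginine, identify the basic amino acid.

arginine

K, R, and H are the three residues with basic side chains (ε-amine, guanidinium, and imidazole respectively).
Of the listed options, only arginine belongs to this group.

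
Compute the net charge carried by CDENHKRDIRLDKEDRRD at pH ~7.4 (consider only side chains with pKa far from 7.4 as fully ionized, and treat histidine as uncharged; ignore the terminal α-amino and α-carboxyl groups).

-1

The side chains ionized at physiological pH are Lys/Arg (+1) and Asp/Glu (−1); with His treated as neutral, nothing else contributes.
Positive (K, R): K6, R7, R10, K13, R16, R17 → +6.
Negative (D, E): D2, E3, D8, D12, E14, D15, D18 → −7.
Net charge = (+6) + (−7) = −1.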